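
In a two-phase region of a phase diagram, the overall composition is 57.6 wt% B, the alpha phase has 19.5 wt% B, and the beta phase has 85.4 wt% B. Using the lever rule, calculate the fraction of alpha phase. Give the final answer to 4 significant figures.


f_alpha = (C_beta - C0) / (C_beta - C_alpha)
f_alpha = (85.4 - 57.6) / (85.4 - 19.5)
f_alpha = 0.4219


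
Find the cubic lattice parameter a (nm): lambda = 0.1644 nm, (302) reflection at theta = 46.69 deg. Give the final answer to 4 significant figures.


d = lambda / (2*sin(theta))
d = 0.1644 / (2*sin(46.69 deg))
d = 0.112966 nm
a = d * sqrt(h^2+k^2+l^2) = 0.112966 * sqrt(13)
a = 0.4073 nm


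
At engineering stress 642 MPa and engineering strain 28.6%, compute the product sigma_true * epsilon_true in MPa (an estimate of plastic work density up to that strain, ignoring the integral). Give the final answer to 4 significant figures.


sigma_true = sigma_eng * (1 + epsilon_eng)
sigma_true = 642 * (1 + 0.286) = 825.612 MPa
epsilon_true = ln(1 + epsilon_eng)
epsilon_true = ln(1 + 0.286) = 0.251537
sigma_true * epsilon_true = 825.612 * 0.251537 = 207.7 MPa


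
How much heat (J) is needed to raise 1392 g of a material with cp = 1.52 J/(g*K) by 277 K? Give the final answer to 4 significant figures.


Q = m * cp * dT
Q = 1392 * 1.52 * 277
Q = 586100 J


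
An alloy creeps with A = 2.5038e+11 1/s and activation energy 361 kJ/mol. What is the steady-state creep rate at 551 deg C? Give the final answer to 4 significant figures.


rate = A * exp(-Q / (R*T))
T = 551 + 273.15 = 824.15 K
rate = 2.5038e+11 * exp(-361e3 / (8.314 * 824.15))
rate = 3.293e-12 1/s


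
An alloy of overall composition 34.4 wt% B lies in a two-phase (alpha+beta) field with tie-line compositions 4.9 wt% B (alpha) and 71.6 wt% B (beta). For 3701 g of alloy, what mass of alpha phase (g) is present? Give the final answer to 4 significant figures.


f_alpha = (C_beta - C0) / (C_beta - C_alpha)
f_alpha = (71.6 - 34.4) / (71.6 - 4.9) = 0.557721
m_alpha = f_alpha * m_total = 0.557721 * 3701 = 2064 g


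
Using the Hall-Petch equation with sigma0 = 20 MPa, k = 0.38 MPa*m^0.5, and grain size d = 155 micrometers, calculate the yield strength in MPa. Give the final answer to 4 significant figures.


sigma_y = sigma0 + k / sqrt(d)
d = 155 um = 1.55e-04 m
sigma_y = 20 + 0.38 / sqrt(1.55e-04)
sigma_y = 50.52 MPa


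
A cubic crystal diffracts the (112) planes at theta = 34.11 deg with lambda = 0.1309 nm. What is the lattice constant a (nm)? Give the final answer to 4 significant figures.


d = lambda / (2*sin(theta))
d = 0.1309 / (2*sin(34.11 deg))
d = 0.116712 nm
a = d * sqrt(h^2+k^2+l^2) = 0.116712 * sqrt(6)
a = 0.2859 nm


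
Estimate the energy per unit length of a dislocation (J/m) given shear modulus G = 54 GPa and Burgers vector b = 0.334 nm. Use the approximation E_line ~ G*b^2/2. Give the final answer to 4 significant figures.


E = G*b^2/2
b = 0.334 nm = 3.34e-10 m
G = 54 GPa = 5.4e+10 Pa
E = 0.5 * 5.4e+10 * (3.34e-10)^2
E = 3.012e-09 J/m


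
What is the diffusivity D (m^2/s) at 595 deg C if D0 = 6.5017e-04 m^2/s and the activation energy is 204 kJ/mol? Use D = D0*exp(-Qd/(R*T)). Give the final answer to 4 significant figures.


D = D0 * exp(-Qd / (R*T))
T = 868.15 K
D = 6.5017e-04 * exp(-204e3 / (8.314 * 868.15))
D = 3.454e-16 m^2/s


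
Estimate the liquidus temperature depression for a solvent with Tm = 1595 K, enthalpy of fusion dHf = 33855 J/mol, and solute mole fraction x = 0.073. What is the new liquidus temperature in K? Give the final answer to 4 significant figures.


dT = R*Tm^2*x / dHf
dT = 8.314 * 1595^2 * 0.073 / 33855
dT = 45.607 K
T_new = 1595 - 45.607 = 1549 K


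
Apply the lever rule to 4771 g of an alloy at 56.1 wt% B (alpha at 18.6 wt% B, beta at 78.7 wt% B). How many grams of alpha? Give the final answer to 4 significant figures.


f_alpha = (C_beta - C0) / (C_beta - C_alpha)
f_alpha = (78.7 - 56.1) / (78.7 - 18.6) = 0.37604
m_alpha = f_alpha * m_total = 0.37604 * 4771 = 1794 g


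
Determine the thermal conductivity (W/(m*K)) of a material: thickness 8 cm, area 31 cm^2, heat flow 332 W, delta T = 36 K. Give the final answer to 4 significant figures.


k = Q*L / (A*dT)
L = 0.08 m, A = 3.1e-03 m^2
k = 332 * 0.08 / (3.1e-03 * 36)
k = 238 W/(m*K)


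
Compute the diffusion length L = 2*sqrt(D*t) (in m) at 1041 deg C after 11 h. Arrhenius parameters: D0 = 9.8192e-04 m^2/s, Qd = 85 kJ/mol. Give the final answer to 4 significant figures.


Step 1: D = D0 * exp(-Qd/(R*T))
T = 1314.15 K
D = 9.8192e-04 * exp(-85e3 / (8.314 * 1314.15)) = 4.10569e-07 m^2/s
Step 2: L = 2*sqrt(D*t)
t = 11 h = 39600 s
L = 2*sqrt(4.10569e-07 * 39600) = 0.255 m


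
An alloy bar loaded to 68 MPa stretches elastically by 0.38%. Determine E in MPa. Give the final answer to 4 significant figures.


E = sigma / epsilon
epsilon = 0.38% = 3.8e-03
E = 68 / 3.8e-03
E = 17890 MPa


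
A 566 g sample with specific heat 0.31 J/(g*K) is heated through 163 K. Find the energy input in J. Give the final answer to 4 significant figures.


Q = m * cp * dT
Q = 566 * 0.31 * 163
Q = 28600 J


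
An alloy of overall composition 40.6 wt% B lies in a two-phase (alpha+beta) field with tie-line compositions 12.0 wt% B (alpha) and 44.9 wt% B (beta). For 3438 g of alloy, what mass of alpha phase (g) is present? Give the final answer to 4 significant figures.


f_alpha = (C_beta - C0) / (C_beta - C_alpha)
f_alpha = (44.9 - 40.6) / (44.9 - 12.0) = 0.130699
m_alpha = f_alpha * m_total = 0.130699 * 3438 = 449.3 g


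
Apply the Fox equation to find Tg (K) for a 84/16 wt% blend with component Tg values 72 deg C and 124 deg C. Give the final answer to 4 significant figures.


1/Tg = w1/Tg1 + w2/Tg2 (in Kelvin)
Tg1 = 345.15 K, Tg2 = 397.15 K
1/Tg = 0.84/345.15 + 0.16/397.15
Tg = 352.5 K


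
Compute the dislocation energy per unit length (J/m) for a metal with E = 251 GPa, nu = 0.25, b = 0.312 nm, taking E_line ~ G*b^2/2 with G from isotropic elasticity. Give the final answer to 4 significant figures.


Step 1: G = E / (2*(1+nu))
G = 251 / (2*(1+0.25)) = 100.4 GPa = 1.004e+11 Pa
Step 2: E_line = G*b^2/2
b = 0.312 nm = 3.12e-10 m
E_line = 0.5 * 1.004e+11 * (3.12e-10)^2 = 4.887e-09 J/m


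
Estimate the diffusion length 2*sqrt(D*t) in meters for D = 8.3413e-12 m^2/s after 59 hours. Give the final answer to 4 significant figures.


t = 59 hr = 212400 s
Diffusion length = 2*sqrt(D*t)
= 2*sqrt(8.3413e-12 * 212400)
= 2.662e-03 m


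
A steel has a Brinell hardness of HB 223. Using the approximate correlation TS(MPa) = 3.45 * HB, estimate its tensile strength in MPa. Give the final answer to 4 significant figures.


TS (MPa) = 3.45 * HB
TS = 3.45 * 223
TS = 769.4 MPa


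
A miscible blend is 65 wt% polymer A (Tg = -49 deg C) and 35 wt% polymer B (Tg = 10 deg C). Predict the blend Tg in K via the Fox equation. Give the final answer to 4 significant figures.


1/Tg = w1/Tg1 + w2/Tg2 (in Kelvin)
Tg1 = 224.15 K, Tg2 = 283.15 K
1/Tg = 0.65/224.15 + 0.35/283.15
Tg = 241.8 K


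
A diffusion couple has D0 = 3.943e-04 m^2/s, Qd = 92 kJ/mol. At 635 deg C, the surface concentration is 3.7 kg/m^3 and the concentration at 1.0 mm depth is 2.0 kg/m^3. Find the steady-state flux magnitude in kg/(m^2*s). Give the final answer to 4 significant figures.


Step 1: D = D0 * exp(-Qd/(R*T))
T = 635 + 273.15 = 908.15 K
D = 3.943e-04 * exp(-92e3 / (8.314 * 908.15)) = 2.01379e-09 m^2/s
Step 2: J = D * (C1 - C2) / dx
J = 2.01379e-09 * (3.7 - 2.0) / 1e-03
J = 3.423e-06 kg/(m^2*s)


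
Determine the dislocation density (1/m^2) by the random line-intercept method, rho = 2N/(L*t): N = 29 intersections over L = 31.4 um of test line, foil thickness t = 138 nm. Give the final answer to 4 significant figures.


rho = 2N / (L * t)
L = 31.4 um = 3.14e-05 m, t = 138 nm = 1.38e-07 m
rho = 2 * 29 / (3.14e-05 * 1.38e-07)
rho = 1.339e+13 1/m^2


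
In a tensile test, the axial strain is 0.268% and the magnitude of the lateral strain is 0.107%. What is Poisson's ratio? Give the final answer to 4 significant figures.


nu = -epsilon_lat / epsilon_axial
Lateral strain is contraction (negative), so using magnitudes:
nu = 0.107 / 0.268
nu = 0.3993


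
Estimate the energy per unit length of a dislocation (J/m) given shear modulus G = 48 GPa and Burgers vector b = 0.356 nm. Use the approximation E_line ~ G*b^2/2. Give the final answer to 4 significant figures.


E = G*b^2/2
b = 0.356 nm = 3.56e-10 m
G = 48 GPa = 4.8e+10 Pa
E = 0.5 * 4.8e+10 * (3.56e-10)^2
E = 3.042e-09 J/m


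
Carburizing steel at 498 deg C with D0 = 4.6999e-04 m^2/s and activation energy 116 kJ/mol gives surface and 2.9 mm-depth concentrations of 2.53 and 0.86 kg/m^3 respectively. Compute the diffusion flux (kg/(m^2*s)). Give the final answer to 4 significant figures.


Step 1: D = D0 * exp(-Qd/(R*T))
T = 498 + 273.15 = 771.15 K
D = 4.6999e-04 * exp(-116e3 / (8.314 * 771.15)) = 6.52267e-12 m^2/s
Step 2: J = D * (C1 - C2) / dx
J = 6.52267e-12 * (2.53 - 0.86) / 2.9e-03
J = 3.756e-09 kg/(m^2*s)


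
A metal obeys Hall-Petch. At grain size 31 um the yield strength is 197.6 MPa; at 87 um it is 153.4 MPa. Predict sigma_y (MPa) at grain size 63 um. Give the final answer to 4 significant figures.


sigma_y = sigma0 + k / sqrt(d)
1/sqrt(d1) = 1/sqrt(3.1e-05) = 179.605;  1/sqrt(d2) = 107.211
k = (sigma1 - sigma2) / (1/sqrt(d1) - 1/sqrt(d2)) = (197.6 - 153.4) / (179.605 - 107.211) = 0.610547 MPa*m^0.5
sigma0 = sigma1 - k/sqrt(d1) = 197.6 - 0.610547*179.605 = 87.9424 MPa
sigma_y(d3) = 87.9424 + 0.610547 / sqrt(6.3e-05) = 164.9 MPa


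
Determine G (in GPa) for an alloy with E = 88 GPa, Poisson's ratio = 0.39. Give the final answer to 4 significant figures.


G = E / (2*(1+nu))
G = 88 / (2*(1+0.39))
G = 31.65 GPa


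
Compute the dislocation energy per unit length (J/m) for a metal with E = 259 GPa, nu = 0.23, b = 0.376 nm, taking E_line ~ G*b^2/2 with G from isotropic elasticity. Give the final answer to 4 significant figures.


Step 1: G = E / (2*(1+nu))
G = 259 / (2*(1+0.23)) = 105.285 GPa = 1.05285e+11 Pa
Step 2: E_line = G*b^2/2
b = 0.376 nm = 3.76e-10 m
E_line = 0.5 * 1.05285e+11 * (3.76e-10)^2 = 7.442e-09 J/m


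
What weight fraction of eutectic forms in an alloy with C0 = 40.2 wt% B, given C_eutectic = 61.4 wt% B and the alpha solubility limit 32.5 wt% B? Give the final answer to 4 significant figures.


f_primary = (C_e - C0) / (C_e - C_alpha_max)
f_primary = (61.4 - 40.2) / (61.4 - 32.5)
f_primary = 0.733564
f_eutectic = 1 - 0.733564 = 0.2664


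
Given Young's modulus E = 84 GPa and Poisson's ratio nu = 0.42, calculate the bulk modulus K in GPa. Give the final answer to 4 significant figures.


K = E / (3*(1-2*nu))
K = 84 / (3*(1-2*0.42))
K = 175 GPa


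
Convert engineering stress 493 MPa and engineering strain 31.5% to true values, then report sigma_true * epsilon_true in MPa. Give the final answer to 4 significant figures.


sigma_true = sigma_eng * (1 + epsilon_eng)
sigma_true = 493 * (1 + 0.315) = 648.295 MPa
epsilon_true = ln(1 + epsilon_eng)
epsilon_true = ln(1 + 0.315) = 0.273837
sigma_true * epsilon_true = 648.295 * 0.273837 = 177.5 MPa


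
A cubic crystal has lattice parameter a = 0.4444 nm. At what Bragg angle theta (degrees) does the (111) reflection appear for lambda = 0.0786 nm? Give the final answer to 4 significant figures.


d = a / sqrt(h^2+k^2+l^2)
d = 0.4444 / sqrt(3) = 0.256574 nm
lambda = 2*d*sin(theta)  =>  sin(theta) = lambda / (2*d)
sin(theta) = 0.0786 / (2 * 0.256574) = 0.153172
theta = 8.811 deg


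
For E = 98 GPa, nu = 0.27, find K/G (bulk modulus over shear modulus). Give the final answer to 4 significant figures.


G = E / (2*(1+nu))
G = 98 / (2*(1+0.27)) = 38.5827 GPa
K = E / (3*(1-2*nu))
K = 98 / (3*(1-2*0.27)) = 71.0145 GPa
K/G = 71.0145 / 38.5827 = 1.841


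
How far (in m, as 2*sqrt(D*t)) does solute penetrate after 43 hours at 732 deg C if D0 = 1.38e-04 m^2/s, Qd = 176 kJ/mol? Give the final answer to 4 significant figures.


Step 1: D = D0 * exp(-Qd/(R*T))
T = 1005.15 K
D = 1.38e-04 * exp(-176e3 / (8.314 * 1005.15)) = 9.84816e-14 m^2/s
Step 2: L = 2*sqrt(D*t)
t = 43 h = 154800 s
L = 2*sqrt(9.84816e-14 * 154800) = 2.469e-04 m


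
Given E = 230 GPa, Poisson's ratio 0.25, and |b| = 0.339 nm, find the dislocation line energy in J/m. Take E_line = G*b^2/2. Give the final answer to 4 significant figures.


Step 1: G = E / (2*(1+nu))
G = 230 / (2*(1+0.25)) = 92 GPa = 9.2e+10 Pa
Step 2: E_line = G*b^2/2
b = 0.339 nm = 3.39e-10 m
E_line = 0.5 * 9.2e+10 * (3.39e-10)^2 = 5.286e-09 J/m


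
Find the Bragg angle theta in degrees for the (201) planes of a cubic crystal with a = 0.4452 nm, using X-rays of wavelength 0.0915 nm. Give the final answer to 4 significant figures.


d = a / sqrt(h^2+k^2+l^2)
d = 0.4452 / sqrt(5) = 0.199099 nm
lambda = 2*d*sin(theta)  =>  sin(theta) = lambda / (2*d)
sin(theta) = 0.0915 / (2 * 0.199099) = 0.229785
theta = 13.28 deg


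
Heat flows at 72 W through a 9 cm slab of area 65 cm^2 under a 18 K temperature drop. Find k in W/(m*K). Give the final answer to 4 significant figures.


k = Q*L / (A*dT)
L = 0.09 m, A = 6.5e-03 m^2
k = 72 * 0.09 / (6.5e-03 * 18)
k = 55.38 W/(m*K)


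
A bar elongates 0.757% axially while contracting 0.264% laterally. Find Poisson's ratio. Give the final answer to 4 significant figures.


nu = -epsilon_lat / epsilon_axial
Lateral strain is contraction (negative), so using magnitudes:
nu = 0.264 / 0.757
nu = 0.3487


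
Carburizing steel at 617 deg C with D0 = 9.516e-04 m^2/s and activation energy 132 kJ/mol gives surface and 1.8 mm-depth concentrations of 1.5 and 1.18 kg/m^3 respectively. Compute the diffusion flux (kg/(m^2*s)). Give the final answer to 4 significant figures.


Step 1: D = D0 * exp(-Qd/(R*T))
T = 617 + 273.15 = 890.15 K
D = 9.516e-04 * exp(-132e3 / (8.314 * 890.15)) = 1.70734e-11 m^2/s
Step 2: J = D * (C1 - C2) / dx
J = 1.70734e-11 * (1.5 - 1.18) / 1.8e-03
J = 3.035e-09 kg/(m^2*s)


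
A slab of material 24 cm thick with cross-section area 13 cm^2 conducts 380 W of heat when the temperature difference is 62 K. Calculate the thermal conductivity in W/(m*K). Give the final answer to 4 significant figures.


k = Q*L / (A*dT)
L = 0.24 m, A = 1.3e-03 m^2
k = 380 * 0.24 / (1.3e-03 * 62)
k = 1132 W/(m*K)


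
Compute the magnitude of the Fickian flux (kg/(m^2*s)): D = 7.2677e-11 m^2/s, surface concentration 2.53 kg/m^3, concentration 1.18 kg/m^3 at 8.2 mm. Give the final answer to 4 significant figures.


J = -D * (dC/dx) = D * (C1 - C2) / dx
J = 7.2677e-11 * (2.53 - 1.18) / 8.2e-03
J = 1.197e-08 kg/(m^2*s)


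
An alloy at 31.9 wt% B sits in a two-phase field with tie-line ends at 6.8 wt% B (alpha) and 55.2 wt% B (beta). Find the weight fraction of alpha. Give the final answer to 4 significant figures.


f_alpha = (C_beta - C0) / (C_beta - C_alpha)
f_alpha = (55.2 - 31.9) / (55.2 - 6.8)
f_alpha = 0.4814


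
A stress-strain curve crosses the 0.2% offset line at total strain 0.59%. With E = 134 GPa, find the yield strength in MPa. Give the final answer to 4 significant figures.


Offset strain = 0.002
Elastic strain at yield = total_strain - offset = 5.9e-03 - 0.002 = 3.9e-03
sigma_y = E * elastic_strain = 134000 * 3.9e-03
sigma_y = 522.6 MPa


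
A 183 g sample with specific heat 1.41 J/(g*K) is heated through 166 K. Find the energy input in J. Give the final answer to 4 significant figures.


Q = m * cp * dT
Q = 183 * 1.41 * 166
Q = 42830 J


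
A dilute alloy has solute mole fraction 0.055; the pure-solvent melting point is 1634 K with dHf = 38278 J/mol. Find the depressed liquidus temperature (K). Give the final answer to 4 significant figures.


dT = R*Tm^2*x / dHf
dT = 8.314 * 1634^2 * 0.055 / 38278
dT = 31.8954 K
T_new = 1634 - 31.8954 = 1602 K


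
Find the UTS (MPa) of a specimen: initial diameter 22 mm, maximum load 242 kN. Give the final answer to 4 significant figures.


A0 = pi*(d/2)^2 = pi*(22/2)^2 = 380.133 mm^2
UTS = F_max / A0 = 242*1000 / 380.133
UTS = 636.6 MPa


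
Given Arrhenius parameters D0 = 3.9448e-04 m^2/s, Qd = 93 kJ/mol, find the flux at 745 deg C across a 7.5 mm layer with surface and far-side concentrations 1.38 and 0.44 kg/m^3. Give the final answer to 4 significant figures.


Step 1: D = D0 * exp(-Qd/(R*T))
T = 745 + 273.15 = 1018.15 K
D = 3.9448e-04 * exp(-93e3 / (8.314 * 1018.15)) = 6.67773e-09 m^2/s
Step 2: J = D * (C1 - C2) / dx
J = 6.67773e-09 * (1.38 - 0.44) / 7.5e-03
J = 8.369e-07 kg/(m^2*s)


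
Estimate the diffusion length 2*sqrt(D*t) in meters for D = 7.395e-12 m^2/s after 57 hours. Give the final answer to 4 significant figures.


t = 57 hr = 205200 s
Diffusion length = 2*sqrt(D*t)
= 2*sqrt(7.395e-12 * 205200)
= 2.464e-03 m


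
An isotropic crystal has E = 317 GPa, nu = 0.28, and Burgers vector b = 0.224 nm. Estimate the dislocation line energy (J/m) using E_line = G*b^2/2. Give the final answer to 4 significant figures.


Step 1: G = E / (2*(1+nu))
G = 317 / (2*(1+0.28)) = 123.828 GPa = 1.23828e+11 Pa
Step 2: E_line = G*b^2/2
b = 0.224 nm = 2.24e-10 m
E_line = 0.5 * 1.23828e+11 * (2.24e-10)^2 = 3.107e-09 J/m


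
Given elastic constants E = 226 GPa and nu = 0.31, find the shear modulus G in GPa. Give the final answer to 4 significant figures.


G = E / (2*(1+nu))
G = 226 / (2*(1+0.31))
G = 86.26 GPa


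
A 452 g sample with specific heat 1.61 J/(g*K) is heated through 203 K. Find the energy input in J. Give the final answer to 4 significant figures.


Q = m * cp * dT
Q = 452 * 1.61 * 203
Q = 147700 J


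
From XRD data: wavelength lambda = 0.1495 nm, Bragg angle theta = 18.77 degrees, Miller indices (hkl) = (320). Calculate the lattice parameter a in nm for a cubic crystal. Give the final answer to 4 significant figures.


d = lambda / (2*sin(theta))
d = 0.1495 / (2*sin(18.77 deg))
d = 0.232309 nm
a = d * sqrt(h^2+k^2+l^2) = 0.232309 * sqrt(13)
a = 0.8376 nm


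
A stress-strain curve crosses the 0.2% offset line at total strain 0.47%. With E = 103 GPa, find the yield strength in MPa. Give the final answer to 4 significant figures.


Offset strain = 0.002
Elastic strain at yield = total_strain - offset = 4.7e-03 - 0.002 = 2.7e-03
sigma_y = E * elastic_strain = 103000 * 2.7e-03
sigma_y = 278.1 MPa


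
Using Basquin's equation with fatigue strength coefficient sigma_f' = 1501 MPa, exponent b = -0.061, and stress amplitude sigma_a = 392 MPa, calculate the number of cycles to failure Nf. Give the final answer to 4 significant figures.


sigma_a = sigma_f' * (2*Nf)^b
2*Nf = (sigma_a / sigma_f')^(1/b)
2*Nf = (392 / 1501)^(1/-0.061)
2*Nf = 3.62183e+09
Nf = 1.811e+09 cycles


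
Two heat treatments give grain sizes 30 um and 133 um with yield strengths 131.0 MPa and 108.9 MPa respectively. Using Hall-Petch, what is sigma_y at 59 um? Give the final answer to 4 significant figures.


sigma_y = sigma0 + k / sqrt(d)
1/sqrt(d1) = 1/sqrt(3e-05) = 182.574;  1/sqrt(d2) = 86.711
k = (sigma1 - sigma2) / (1/sqrt(d1) - 1/sqrt(d2)) = (131.0 - 108.9) / (182.574 - 86.711) = 0.230537 MPa*m^0.5
sigma0 = sigma1 - k/sqrt(d1) = 131.0 - 0.230537*182.574 = 88.9099 MPa
sigma_y(d3) = 88.9099 + 0.230537 / sqrt(5.9e-05) = 118.9 MPa


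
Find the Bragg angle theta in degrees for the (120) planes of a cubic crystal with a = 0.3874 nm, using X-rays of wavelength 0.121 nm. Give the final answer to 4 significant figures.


d = a / sqrt(h^2+k^2+l^2)
d = 0.3874 / sqrt(5) = 0.173251 nm
lambda = 2*d*sin(theta)  =>  sin(theta) = lambda / (2*d)
sin(theta) = 0.121 / (2 * 0.173251) = 0.349205
theta = 20.44 deg


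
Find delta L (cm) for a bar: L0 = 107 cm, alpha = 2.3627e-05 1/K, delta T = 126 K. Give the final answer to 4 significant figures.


dL = L0 * alpha * dT
dL = 107 * 2.3627e-05 * 126
dL = 0.3185 cm


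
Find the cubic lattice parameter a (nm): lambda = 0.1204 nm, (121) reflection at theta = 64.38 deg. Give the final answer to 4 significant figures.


d = lambda / (2*sin(theta))
d = 0.1204 / (2*sin(64.38 deg))
d = 0.0667641 nm
a = d * sqrt(h^2+k^2+l^2) = 0.0667641 * sqrt(6)
a = 0.1635 nm


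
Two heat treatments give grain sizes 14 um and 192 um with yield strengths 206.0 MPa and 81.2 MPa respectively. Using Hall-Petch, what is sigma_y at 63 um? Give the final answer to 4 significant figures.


sigma_y = sigma0 + k / sqrt(d)
1/sqrt(d1) = 1/sqrt(1.4e-05) = 267.261;  1/sqrt(d2) = 72.1688
k = (sigma1 - sigma2) / (1/sqrt(d1) - 1/sqrt(d2)) = (206.0 - 81.2) / (267.261 - 72.1688) = 0.639697 MPa*m^0.5
sigma0 = sigma1 - k/sqrt(d1) = 206.0 - 0.639697*267.261 = 35.0339 MPa
sigma_y(d3) = 35.0339 + 0.639697 / sqrt(6.3e-05) = 115.6 MPa


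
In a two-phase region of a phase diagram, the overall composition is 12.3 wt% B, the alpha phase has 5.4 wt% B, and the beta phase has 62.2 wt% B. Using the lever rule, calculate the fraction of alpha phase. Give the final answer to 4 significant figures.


f_alpha = (C_beta - C0) / (C_beta - C_alpha)
f_alpha = (62.2 - 12.3) / (62.2 - 5.4)
f_alpha = 0.8785


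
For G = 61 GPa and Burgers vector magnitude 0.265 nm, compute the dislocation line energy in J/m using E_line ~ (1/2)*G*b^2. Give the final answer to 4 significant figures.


E = G*b^2/2
b = 0.265 nm = 2.65e-10 m
G = 61 GPa = 6.1e+10 Pa
E = 0.5 * 6.1e+10 * (2.65e-10)^2
E = 2.142e-09 J/m


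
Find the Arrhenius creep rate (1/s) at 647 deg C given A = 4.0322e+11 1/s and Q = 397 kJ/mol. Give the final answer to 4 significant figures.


rate = A * exp(-Q / (R*T))
T = 647 + 273.15 = 920.15 K
rate = 4.0322e+11 * exp(-397e3 / (8.314 * 920.15))
rate = 1.17e-11 1/s


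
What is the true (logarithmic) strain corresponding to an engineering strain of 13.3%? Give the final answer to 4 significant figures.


epsilon_true = ln(1 + epsilon_eng)
epsilon_true = ln(1 + 0.133)
epsilon_true = 0.1249


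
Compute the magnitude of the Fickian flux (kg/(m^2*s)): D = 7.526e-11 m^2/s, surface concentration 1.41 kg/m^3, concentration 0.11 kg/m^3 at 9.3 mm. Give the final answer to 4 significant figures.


J = -D * (dC/dx) = D * (C1 - C2) / dx
J = 7.526e-11 * (1.41 - 0.11) / 9.3e-03
J = 1.052e-08 kg/(m^2*s)


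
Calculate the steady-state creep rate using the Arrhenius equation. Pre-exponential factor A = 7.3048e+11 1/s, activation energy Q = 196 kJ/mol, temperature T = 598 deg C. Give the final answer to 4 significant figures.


rate = A * exp(-Q / (R*T))
T = 598 + 273.15 = 871.15 K
rate = 7.3048e+11 * exp(-196e3 / (8.314 * 871.15))
rate = 1.291 1/s


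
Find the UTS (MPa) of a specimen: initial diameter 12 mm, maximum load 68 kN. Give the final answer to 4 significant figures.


A0 = pi*(d/2)^2 = pi*(12/2)^2 = 113.097 mm^2
UTS = F_max / A0 = 68*1000 / 113.097
UTS = 601.3 MPa


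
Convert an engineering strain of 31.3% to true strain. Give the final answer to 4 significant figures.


epsilon_true = ln(1 + epsilon_eng)
epsilon_true = ln(1 + 0.313)
epsilon_true = 0.2723


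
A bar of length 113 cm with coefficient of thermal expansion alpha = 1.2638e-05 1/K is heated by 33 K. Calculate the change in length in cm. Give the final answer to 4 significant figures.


dL = L0 * alpha * dT
dL = 113 * 1.2638e-05 * 33
dL = 0.04713 cm


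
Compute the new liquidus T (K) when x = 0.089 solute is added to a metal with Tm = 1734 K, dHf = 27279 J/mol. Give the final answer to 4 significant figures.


dT = R*Tm^2*x / dHf
dT = 8.314 * 1734^2 * 0.089 / 27279
dT = 81.5586 K
T_new = 1734 - 81.5586 = 1652 K


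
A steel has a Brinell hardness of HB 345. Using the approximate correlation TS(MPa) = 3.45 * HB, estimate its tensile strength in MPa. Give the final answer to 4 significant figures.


TS (MPa) = 3.45 * HB
TS = 3.45 * 345
TS = 1190 MPa


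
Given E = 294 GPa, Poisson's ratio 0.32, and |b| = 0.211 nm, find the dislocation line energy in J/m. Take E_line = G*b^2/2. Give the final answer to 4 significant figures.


Step 1: G = E / (2*(1+nu))
G = 294 / (2*(1+0.32)) = 111.364 GPa = 1.11364e+11 Pa
Step 2: E_line = G*b^2/2
b = 0.211 nm = 2.11e-10 m
E_line = 0.5 * 1.11364e+11 * (2.11e-10)^2 = 2.479e-09 J/m


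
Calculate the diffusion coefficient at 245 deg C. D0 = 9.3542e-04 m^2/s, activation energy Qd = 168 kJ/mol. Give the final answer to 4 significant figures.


D = D0 * exp(-Qd / (R*T))
T = 518.15 K
D = 9.3542e-04 * exp(-168e3 / (8.314 * 518.15))
D = 1.082e-20 m^2/s


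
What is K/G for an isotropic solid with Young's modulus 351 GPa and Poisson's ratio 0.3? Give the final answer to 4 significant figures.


G = E / (2*(1+nu))
G = 351 / (2*(1+0.3)) = 135 GPa
K = E / (3*(1-2*nu))
K = 351 / (3*(1-2*0.3)) = 292.5 GPa
K/G = 292.5 / 135 = 2.167


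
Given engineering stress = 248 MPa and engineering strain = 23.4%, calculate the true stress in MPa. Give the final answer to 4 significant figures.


sigma_true = sigma_eng * (1 + epsilon_eng)
sigma_true = 248 * (1 + 0.234)
sigma_true = 306 MPa


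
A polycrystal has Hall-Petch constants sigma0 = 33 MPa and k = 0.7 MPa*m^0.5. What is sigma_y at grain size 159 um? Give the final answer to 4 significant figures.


sigma_y = sigma0 + k / sqrt(d)
d = 159 um = 1.59e-04 m
sigma_y = 33 + 0.7 / sqrt(1.59e-04)
sigma_y = 88.51 MPa


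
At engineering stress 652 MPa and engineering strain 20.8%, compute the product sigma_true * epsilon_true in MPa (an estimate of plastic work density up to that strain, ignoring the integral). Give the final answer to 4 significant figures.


sigma_true = sigma_eng * (1 + epsilon_eng)
sigma_true = 652 * (1 + 0.208) = 787.616 MPa
epsilon_true = ln(1 + epsilon_eng)
epsilon_true = ln(1 + 0.208) = 0.188966
sigma_true * epsilon_true = 787.616 * 0.188966 = 148.8 MPa


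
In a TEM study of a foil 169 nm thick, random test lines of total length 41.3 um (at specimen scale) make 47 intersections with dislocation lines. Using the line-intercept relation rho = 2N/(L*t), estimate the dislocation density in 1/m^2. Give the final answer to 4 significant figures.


rho = 2N / (L * t)
L = 41.3 um = 4.13e-05 m, t = 169 nm = 1.69e-07 m
rho = 2 * 47 / (4.13e-05 * 1.69e-07)
rho = 1.347e+13 1/m^2


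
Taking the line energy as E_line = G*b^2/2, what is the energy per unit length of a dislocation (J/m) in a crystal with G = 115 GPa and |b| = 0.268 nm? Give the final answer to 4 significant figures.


E = G*b^2/2
b = 0.268 nm = 2.68e-10 m
G = 115 GPa = 1.15e+11 Pa
E = 0.5 * 1.15e+11 * (2.68e-10)^2
E = 4.13e-09 J/m


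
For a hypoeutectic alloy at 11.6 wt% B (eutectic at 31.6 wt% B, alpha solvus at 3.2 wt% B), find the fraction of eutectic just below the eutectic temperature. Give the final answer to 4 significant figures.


f_primary = (C_e - C0) / (C_e - C_alpha_max)
f_primary = (31.6 - 11.6) / (31.6 - 3.2)
f_primary = 0.704225
f_eutectic = 1 - 0.704225 = 0.2958


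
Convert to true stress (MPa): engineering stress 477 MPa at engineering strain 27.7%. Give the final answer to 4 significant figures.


sigma_true = sigma_eng * (1 + epsilon_eng)
sigma_true = 477 * (1 + 0.277)
sigma_true = 609.1 MPa


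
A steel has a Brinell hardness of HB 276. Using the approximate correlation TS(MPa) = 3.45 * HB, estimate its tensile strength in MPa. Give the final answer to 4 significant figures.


TS (MPa) = 3.45 * HB
TS = 3.45 * 276
TS = 952.2 MPa


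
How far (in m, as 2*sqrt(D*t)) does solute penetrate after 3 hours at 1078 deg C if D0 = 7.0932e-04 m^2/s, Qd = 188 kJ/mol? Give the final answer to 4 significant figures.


Step 1: D = D0 * exp(-Qd/(R*T))
T = 1351.15 K
D = 7.0932e-04 * exp(-188e3 / (8.314 * 1351.15)) = 3.82484e-11 m^2/s
Step 2: L = 2*sqrt(D*t)
t = 3 h = 10800 s
L = 2*sqrt(3.82484e-11 * 10800) = 1.285e-03 m


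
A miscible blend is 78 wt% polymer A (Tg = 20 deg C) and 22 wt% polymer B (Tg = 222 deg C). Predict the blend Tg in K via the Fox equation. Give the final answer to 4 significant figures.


1/Tg = w1/Tg1 + w2/Tg2 (in Kelvin)
Tg1 = 293.15 K, Tg2 = 495.15 K
1/Tg = 0.78/293.15 + 0.22/495.15
Tg = 322.1 K


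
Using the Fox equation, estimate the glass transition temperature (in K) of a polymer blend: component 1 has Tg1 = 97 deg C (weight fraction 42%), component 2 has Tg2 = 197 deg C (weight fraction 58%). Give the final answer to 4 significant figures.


1/Tg = w1/Tg1 + w2/Tg2 (in Kelvin)
Tg1 = 370.15 K, Tg2 = 470.15 K
1/Tg = 0.42/370.15 + 0.58/470.15
Tg = 422.2 K


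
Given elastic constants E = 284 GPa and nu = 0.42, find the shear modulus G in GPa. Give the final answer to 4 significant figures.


G = E / (2*(1+nu))
G = 284 / (2*(1+0.42))
G = 100 GPa


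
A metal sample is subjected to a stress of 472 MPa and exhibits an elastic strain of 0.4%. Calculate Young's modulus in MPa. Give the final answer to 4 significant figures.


E = sigma / epsilon
epsilon = 0.4% = 4e-03
E = 472 / 4e-03
E = 118000 MPa


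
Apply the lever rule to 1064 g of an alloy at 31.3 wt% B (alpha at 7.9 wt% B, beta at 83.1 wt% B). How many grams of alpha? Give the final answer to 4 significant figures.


f_alpha = (C_beta - C0) / (C_beta - C_alpha)
f_alpha = (83.1 - 31.3) / (83.1 - 7.9) = 0.68883
m_alpha = f_alpha * m_total = 0.68883 * 1064 = 732.9 g


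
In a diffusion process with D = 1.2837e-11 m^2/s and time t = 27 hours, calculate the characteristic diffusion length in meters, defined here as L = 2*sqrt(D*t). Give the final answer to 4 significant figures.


t = 27 hr = 97200 s
Diffusion length = 2*sqrt(D*t)
= 2*sqrt(1.2837e-11 * 97200)
= 2.234e-03 m


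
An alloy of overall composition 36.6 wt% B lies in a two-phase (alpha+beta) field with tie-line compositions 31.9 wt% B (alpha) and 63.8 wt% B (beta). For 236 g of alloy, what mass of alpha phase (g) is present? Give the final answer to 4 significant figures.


f_alpha = (C_beta - C0) / (C_beta - C_alpha)
f_alpha = (63.8 - 36.6) / (63.8 - 31.9) = 0.852665
m_alpha = f_alpha * m_total = 0.852665 * 236 = 201.2 g


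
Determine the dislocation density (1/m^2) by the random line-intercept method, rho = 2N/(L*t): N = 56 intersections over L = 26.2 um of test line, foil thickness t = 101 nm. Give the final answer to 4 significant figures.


rho = 2N / (L * t)
L = 26.2 um = 2.62e-05 m, t = 101 nm = 1.01e-07 m
rho = 2 * 56 / (2.62e-05 * 1.01e-07)
rho = 4.232e+13 1/m^2


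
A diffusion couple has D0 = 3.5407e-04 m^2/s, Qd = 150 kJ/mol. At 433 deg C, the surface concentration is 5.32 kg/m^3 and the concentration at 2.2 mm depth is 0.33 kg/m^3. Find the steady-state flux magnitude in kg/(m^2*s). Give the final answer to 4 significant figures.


Step 1: D = D0 * exp(-Qd/(R*T))
T = 433 + 273.15 = 706.15 K
D = 3.5407e-04 * exp(-150e3 / (8.314 * 706.15)) = 2.83814e-15 m^2/s
Step 2: J = D * (C1 - C2) / dx
J = 2.83814e-15 * (5.32 - 0.33) / 2.2e-03
J = 6.437e-12 kg/(m^2*s)


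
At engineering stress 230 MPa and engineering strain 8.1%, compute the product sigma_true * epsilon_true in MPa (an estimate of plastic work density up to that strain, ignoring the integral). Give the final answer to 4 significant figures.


sigma_true = sigma_eng * (1 + epsilon_eng)
sigma_true = 230 * (1 + 0.081) = 248.63 MPa
epsilon_true = ln(1 + epsilon_eng)
epsilon_true = ln(1 + 0.081) = 0.0778865
sigma_true * epsilon_true = 248.63 * 0.0778865 = 19.36 MPa


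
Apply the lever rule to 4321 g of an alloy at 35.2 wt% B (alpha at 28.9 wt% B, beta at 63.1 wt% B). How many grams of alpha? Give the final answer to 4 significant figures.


f_alpha = (C_beta - C0) / (C_beta - C_alpha)
f_alpha = (63.1 - 35.2) / (63.1 - 28.9) = 0.815789
m_alpha = f_alpha * m_total = 0.815789 * 4321 = 3525 g


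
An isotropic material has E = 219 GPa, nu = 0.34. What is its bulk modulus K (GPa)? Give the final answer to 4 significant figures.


K = E / (3*(1-2*nu))
K = 219 / (3*(1-2*0.34))
K = 228.1 GPa


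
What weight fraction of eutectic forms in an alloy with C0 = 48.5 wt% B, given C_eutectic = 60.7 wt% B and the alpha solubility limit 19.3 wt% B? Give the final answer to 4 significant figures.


f_primary = (C_e - C0) / (C_e - C_alpha_max)
f_primary = (60.7 - 48.5) / (60.7 - 19.3)
f_primary = 0.294686
f_eutectic = 1 - 0.294686 = 0.7053


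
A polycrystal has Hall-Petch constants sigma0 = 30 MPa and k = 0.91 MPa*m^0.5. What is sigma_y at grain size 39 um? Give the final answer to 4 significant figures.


sigma_y = sigma0 + k / sqrt(d)
d = 39 um = 3.9e-05 m
sigma_y = 30 + 0.91 / sqrt(3.9e-05)
sigma_y = 175.7 MPa


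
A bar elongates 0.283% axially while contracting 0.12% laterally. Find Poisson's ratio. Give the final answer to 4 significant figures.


nu = -epsilon_lat / epsilon_axial
Lateral strain is contraction (negative), so using magnitudes:
nu = 0.12 / 0.283
nu = 0.424


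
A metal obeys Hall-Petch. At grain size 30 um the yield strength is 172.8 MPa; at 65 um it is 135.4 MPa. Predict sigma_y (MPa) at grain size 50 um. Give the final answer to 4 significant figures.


sigma_y = sigma0 + k / sqrt(d)
1/sqrt(d1) = 1/sqrt(3e-05) = 182.574;  1/sqrt(d2) = 124.035
k = (sigma1 - sigma2) / (1/sqrt(d1) - 1/sqrt(d2)) = (172.8 - 135.4) / (182.574 - 124.035) = 0.638885 MPa*m^0.5
sigma0 = sigma1 - k/sqrt(d1) = 172.8 - 0.638885*182.574 = 56.156 MPa
sigma_y(d3) = 56.156 + 0.638885 / sqrt(5e-05) = 146.5 MPa


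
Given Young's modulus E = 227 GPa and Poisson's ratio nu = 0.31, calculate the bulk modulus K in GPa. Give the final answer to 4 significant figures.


K = E / (3*(1-2*nu))
K = 227 / (3*(1-2*0.31))
K = 199.1 GPa


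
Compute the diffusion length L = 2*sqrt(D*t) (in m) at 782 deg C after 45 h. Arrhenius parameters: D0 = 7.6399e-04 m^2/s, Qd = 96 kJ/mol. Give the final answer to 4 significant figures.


Step 1: D = D0 * exp(-Qd/(R*T))
T = 1055.15 K
D = 7.6399e-04 * exp(-96e3 / (8.314 * 1055.15)) = 1.35048e-08 m^2/s
Step 2: L = 2*sqrt(D*t)
t = 45 h = 162000 s
L = 2*sqrt(1.35048e-08 * 162000) = 0.09355 m


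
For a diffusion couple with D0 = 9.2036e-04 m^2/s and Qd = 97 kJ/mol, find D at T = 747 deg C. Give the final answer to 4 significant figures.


D = D0 * exp(-Qd / (R*T))
T = 1020.15 K
D = 9.2036e-04 * exp(-97e3 / (8.314 * 1020.15))
D = 9.933e-09 m^2/s


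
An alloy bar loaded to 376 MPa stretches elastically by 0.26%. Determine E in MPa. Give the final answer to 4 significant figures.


E = sigma / epsilon
epsilon = 0.26% = 2.6e-03
E = 376 / 2.6e-03
E = 144600 MPa


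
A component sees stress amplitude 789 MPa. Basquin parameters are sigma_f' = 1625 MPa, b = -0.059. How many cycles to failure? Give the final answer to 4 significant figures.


sigma_a = sigma_f' * (2*Nf)^b
2*Nf = (sigma_a / sigma_f')^(1/b)
2*Nf = (789 / 1625)^(1/-0.059)
2*Nf = 208086
Nf = 104000 cycles


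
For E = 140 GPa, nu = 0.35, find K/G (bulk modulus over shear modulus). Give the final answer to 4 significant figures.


G = E / (2*(1+nu))
G = 140 / (2*(1+0.35)) = 51.8519 GPa
K = E / (3*(1-2*nu))
K = 140 / (3*(1-2*0.35)) = 155.556 GPa
K/G = 155.556 / 51.8519 = 3


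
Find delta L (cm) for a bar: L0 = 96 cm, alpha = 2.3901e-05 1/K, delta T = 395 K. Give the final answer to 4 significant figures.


dL = L0 * alpha * dT
dL = 96 * 2.3901e-05 * 395
dL = 0.9063 cm


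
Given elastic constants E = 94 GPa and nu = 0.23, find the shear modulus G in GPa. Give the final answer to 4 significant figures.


G = E / (2*(1+nu))
G = 94 / (2*(1+0.23))
G = 38.21 GPa


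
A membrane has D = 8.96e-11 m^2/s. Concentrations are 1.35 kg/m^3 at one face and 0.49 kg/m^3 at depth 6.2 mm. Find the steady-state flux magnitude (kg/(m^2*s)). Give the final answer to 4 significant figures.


J = -D * (dC/dx) = D * (C1 - C2) / dx
J = 8.96e-11 * (1.35 - 0.49) / 6.2e-03
J = 1.243e-08 kg/(m^2*s)


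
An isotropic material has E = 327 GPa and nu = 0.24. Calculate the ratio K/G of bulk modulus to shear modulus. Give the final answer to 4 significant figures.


G = E / (2*(1+nu))
G = 327 / (2*(1+0.24)) = 131.855 GPa
K = E / (3*(1-2*nu))
K = 327 / (3*(1-2*0.24)) = 209.615 GPa
K/G = 209.615 / 131.855 = 1.59


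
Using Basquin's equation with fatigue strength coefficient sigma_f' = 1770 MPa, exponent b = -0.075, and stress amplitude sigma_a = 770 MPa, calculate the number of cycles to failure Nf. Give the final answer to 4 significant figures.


sigma_a = sigma_f' * (2*Nf)^b
2*Nf = (sigma_a / sigma_f')^(1/b)
2*Nf = (770 / 1770)^(1/-0.075)
2*Nf = 66033.9
Nf = 33020 cycles


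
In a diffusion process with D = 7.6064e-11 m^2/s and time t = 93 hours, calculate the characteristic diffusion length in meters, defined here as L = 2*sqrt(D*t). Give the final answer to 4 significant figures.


t = 93 hr = 334800 s
Diffusion length = 2*sqrt(D*t)
= 2*sqrt(7.6064e-11 * 334800)
= 0.01009 m


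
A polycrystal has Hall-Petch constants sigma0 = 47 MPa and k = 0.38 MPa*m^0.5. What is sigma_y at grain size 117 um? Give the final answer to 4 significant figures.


sigma_y = sigma0 + k / sqrt(d)
d = 117 um = 1.17e-04 m
sigma_y = 47 + 0.38 / sqrt(1.17e-04)
sigma_y = 82.13 MPa


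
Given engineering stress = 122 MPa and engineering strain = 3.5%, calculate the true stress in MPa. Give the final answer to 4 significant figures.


sigma_true = sigma_eng * (1 + epsilon_eng)
sigma_true = 122 * (1 + 0.035)
sigma_true = 126.3 MPa


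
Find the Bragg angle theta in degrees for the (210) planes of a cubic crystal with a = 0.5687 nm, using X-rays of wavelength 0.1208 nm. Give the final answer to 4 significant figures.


d = a / sqrt(h^2+k^2+l^2)
d = 0.5687 / sqrt(5) = 0.25433 nm
lambda = 2*d*sin(theta)  =>  sin(theta) = lambda / (2*d)
sin(theta) = 0.1208 / (2 * 0.25433) = 0.237486
theta = 13.74 deg


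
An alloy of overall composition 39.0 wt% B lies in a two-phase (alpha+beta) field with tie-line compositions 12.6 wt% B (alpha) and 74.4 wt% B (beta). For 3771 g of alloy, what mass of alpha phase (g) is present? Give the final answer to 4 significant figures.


f_alpha = (C_beta - C0) / (C_beta - C_alpha)
f_alpha = (74.4 - 39.0) / (74.4 - 12.6) = 0.572816
m_alpha = f_alpha * m_total = 0.572816 * 3771 = 2160 g


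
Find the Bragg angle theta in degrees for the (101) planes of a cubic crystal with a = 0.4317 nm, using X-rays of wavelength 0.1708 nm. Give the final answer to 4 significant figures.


d = a / sqrt(h^2+k^2+l^2)
d = 0.4317 / sqrt(2) = 0.305258 nm
lambda = 2*d*sin(theta)  =>  sin(theta) = lambda / (2*d)
sin(theta) = 0.1708 / (2 * 0.305258) = 0.279763
theta = 16.25 deg


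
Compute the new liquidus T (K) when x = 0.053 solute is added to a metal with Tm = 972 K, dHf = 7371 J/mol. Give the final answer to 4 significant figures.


dT = R*Tm^2*x / dHf
dT = 8.314 * 972^2 * 0.053 / 7371
dT = 56.4797 K
T_new = 972 - 56.4797 = 915.5 K


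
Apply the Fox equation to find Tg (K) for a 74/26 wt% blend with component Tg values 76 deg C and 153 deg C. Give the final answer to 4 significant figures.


1/Tg = w1/Tg1 + w2/Tg2 (in Kelvin)
Tg1 = 349.15 K, Tg2 = 426.15 K
1/Tg = 0.74/349.15 + 0.26/426.15
Tg = 366.4 K


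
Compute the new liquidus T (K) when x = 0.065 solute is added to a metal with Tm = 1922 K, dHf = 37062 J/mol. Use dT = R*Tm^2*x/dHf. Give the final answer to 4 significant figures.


dT = R*Tm^2*x / dHf
dT = 8.314 * 1922^2 * 0.065 / 37062
dT = 53.8643 K
T_new = 1922 - 53.8643 = 1868 K


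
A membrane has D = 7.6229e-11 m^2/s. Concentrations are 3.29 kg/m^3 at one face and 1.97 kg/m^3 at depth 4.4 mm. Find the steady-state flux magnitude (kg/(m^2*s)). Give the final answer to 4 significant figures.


J = -D * (dC/dx) = D * (C1 - C2) / dx
J = 7.6229e-11 * (3.29 - 1.97) / 4.4e-03
J = 2.287e-08 kg/(m^2*s)


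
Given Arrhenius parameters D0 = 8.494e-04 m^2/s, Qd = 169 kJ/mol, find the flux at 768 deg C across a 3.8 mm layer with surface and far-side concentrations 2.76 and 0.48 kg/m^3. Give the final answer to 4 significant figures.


Step 1: D = D0 * exp(-Qd/(R*T))
T = 768 + 273.15 = 1041.15 K
D = 8.494e-04 * exp(-169e3 / (8.314 * 1041.15)) = 2.81872e-12 m^2/s
Step 2: J = D * (C1 - C2) / dx
J = 2.81872e-12 * (2.76 - 0.48) / 3.8e-03
J = 1.691e-09 kg/(m^2*s)
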